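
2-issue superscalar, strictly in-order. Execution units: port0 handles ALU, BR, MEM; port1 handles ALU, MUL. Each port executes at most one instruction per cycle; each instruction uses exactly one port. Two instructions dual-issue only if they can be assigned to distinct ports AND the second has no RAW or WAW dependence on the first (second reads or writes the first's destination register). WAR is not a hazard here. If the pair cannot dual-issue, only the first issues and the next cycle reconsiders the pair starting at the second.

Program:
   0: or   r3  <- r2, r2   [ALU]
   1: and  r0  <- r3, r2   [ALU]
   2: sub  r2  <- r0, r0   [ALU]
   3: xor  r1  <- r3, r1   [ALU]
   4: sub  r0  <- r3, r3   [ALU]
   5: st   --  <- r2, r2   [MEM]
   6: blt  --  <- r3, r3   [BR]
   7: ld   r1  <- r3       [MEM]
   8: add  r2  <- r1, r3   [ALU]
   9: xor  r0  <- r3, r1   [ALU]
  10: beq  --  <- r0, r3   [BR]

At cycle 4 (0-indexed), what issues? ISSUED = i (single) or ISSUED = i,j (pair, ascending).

ISSUED = 6

t=0 i0:or.ALU ; RAW r3
t=1 i1:and.ALU ; RAW r0
t=2 i2/i3:sub.ALU xor.ALU ; pair
t=3 i4/i5:sub.ALU st.MEM ; pair
t=4 i6:blt.BR ; no-port BR/MEM
t=5 i7:ld.MEM ; RAW r1
t=6 i8/i9:add.ALU xor.ALU ; pair
t=7 i10:beq.BR ; tail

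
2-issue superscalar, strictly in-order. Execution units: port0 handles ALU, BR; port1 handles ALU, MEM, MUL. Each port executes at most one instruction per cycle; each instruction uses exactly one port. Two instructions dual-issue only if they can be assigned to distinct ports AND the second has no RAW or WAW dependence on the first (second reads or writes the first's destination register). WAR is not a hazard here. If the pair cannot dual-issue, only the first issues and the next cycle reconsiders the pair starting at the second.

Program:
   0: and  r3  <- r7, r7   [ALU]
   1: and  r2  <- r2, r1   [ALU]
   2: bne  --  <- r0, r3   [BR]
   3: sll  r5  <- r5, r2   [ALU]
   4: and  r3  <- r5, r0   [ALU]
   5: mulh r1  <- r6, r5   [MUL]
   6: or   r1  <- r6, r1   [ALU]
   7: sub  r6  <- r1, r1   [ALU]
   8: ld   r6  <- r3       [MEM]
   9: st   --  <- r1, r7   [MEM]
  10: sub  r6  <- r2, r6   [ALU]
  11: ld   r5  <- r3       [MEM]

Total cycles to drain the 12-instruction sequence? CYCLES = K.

CYCLES = 8

t=0 i0+i1:and;and ; 2-wide
t=1 i2+i3:bne;sll ; 2-wide
t=2 i4+i5:and;mulh ; 2-wide
t=3 i6:or ; RAW r1
t=4 i7:sub ; WAW r6
t=5 i8:ld ; no-port MEM/MEM
t=6 i9+i10:st;sub ; 2-wide
t=7 i11:ld ; tail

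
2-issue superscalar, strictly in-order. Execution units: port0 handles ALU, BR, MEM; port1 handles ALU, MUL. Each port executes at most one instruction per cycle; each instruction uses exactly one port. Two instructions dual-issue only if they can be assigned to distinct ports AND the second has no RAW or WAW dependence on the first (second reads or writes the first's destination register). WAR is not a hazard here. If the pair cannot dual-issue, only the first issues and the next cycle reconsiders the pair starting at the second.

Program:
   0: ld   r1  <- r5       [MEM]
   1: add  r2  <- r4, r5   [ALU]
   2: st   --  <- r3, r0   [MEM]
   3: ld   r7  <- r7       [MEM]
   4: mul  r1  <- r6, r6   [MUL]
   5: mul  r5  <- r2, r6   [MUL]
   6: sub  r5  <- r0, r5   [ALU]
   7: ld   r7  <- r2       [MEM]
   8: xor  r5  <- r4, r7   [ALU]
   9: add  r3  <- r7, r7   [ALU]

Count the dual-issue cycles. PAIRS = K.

[0] i0+i1  ld.MEM add.ALU  -- pair
[1] i2  st.MEM  -- no-port MEM/MEM
[2] i3+i4  ld.MEM mul.MUL  -- pair
[3] i5  mul.MUL  -- RAW+WAW r5
[4] i6+i7  sub.ALU ld.MEM  -- pair
[5] i8+i9  xor.ALU add.ALU  -- pair

PAIRS = 4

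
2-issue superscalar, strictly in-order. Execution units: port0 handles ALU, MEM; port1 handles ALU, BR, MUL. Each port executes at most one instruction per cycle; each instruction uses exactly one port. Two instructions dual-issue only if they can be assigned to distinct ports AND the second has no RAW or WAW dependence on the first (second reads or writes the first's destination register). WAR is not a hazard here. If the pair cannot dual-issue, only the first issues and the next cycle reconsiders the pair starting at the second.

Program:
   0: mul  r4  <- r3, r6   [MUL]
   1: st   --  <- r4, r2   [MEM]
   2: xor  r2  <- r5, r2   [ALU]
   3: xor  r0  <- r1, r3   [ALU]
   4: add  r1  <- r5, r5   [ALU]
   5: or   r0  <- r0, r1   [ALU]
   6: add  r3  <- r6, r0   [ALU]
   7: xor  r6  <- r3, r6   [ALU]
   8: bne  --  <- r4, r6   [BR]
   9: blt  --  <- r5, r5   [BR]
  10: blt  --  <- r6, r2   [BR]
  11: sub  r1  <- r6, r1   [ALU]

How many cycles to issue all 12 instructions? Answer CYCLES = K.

t=0 i0:mul ; RAW r4
t=1 i1/i2:st+xor ; pair
t=2 i3/i4:xor+add ; pair
t=3 i5:or ; RAW r0
t=4 i6:add ; RAW r3
t=5 i7:xor ; RAW r6
t=6 i8:bne ; no-port BR/BR
t=7 i9:blt ; no-port BR/BR
t=8 i10/i11:blt+sub ; pair

CYCLES = 9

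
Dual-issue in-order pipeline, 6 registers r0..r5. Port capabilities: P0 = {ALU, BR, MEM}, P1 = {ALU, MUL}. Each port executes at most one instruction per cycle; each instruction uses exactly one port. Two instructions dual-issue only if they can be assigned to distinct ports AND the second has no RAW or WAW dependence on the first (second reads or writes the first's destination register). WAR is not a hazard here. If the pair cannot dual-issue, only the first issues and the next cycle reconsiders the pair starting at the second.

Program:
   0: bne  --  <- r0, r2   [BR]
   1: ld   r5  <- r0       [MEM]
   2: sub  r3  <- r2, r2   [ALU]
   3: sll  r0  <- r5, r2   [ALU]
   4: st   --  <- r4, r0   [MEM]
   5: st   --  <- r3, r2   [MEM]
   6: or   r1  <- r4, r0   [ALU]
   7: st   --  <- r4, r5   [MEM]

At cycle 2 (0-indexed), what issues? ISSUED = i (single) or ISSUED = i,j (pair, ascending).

[0] i0  bne  -- no-port BR/MEM
[1] i1+i2  ld+sub  -- dual
[2] i3  sll  -- RAW r0
[3] i4  st  -- no-port MEM/MEM
[4] i5+i6  st+or  -- dual
[5] i7  st  -- tail

ISSUED = 3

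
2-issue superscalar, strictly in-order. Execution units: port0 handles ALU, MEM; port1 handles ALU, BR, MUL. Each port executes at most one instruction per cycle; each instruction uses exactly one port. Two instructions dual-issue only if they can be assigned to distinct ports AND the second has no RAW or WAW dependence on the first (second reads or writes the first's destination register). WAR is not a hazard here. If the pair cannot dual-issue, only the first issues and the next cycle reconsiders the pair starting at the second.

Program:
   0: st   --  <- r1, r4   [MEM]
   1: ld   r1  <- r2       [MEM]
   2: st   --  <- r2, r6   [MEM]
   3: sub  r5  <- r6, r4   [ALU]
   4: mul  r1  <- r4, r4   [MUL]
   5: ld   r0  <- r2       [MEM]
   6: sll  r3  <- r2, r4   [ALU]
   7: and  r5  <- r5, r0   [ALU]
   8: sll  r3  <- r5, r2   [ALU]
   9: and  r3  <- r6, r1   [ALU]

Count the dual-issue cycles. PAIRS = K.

PAIRS = 3

[0] i0  st.MEM  -- no-port MEM/MEM
[1] i1  ld.MEM  -- no-port MEM/MEM
[2] i2&i3  st.MEM sub.ALU  -- dual
[3] i4&i5  mul.MUL ld.MEM  -- dual
[4] i6&i7  sll.ALU and.ALU  -- dual
[5] i8  sll.ALU  -- WAW r3
[6] i9  and.ALU  -- tail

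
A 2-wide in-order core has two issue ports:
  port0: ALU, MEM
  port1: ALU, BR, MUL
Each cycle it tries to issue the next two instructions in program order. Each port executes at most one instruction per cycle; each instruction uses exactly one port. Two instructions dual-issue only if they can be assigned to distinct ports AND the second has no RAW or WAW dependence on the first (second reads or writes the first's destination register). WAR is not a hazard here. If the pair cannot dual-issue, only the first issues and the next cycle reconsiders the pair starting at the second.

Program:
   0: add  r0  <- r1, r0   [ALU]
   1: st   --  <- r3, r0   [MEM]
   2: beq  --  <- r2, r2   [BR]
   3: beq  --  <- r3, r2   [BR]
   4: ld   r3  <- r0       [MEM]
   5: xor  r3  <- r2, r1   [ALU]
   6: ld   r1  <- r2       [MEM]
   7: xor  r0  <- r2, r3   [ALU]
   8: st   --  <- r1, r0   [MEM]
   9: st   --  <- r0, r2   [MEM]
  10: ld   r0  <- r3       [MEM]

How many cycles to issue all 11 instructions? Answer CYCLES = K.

  cy0 -> i0 (add.ALU) RAW r0
  cy1 -> i1&i2 (st.MEM/beq.BR) dual
  cy2 -> i3&i4 (beq.BR/ld.MEM) dual
  cy3 -> i5&i6 (xor.ALU/ld.MEM) dual
  cy4 -> i7 (xor.ALU) RAW r0
  cy5 -> i8 (st.MEM) no-port MEM/MEM
  cy6 -> i9 (st.MEM) no-port MEM/MEM
  cy7 -> i10 (ld.MEM) tail

CYCLES = 8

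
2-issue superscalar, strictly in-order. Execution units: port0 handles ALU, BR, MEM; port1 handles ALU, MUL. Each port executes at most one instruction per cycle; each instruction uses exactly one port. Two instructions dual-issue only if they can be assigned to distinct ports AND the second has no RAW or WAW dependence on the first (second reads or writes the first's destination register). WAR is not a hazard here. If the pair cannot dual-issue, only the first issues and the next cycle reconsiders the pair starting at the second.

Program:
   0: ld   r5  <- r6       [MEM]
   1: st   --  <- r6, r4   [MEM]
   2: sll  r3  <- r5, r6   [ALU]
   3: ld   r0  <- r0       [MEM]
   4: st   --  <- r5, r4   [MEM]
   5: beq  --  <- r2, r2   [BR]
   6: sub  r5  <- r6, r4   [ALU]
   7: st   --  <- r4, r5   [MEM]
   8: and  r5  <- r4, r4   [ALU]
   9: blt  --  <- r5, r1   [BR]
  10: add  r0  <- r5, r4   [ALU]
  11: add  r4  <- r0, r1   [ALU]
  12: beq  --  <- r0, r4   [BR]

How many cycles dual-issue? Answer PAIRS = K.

  cy0 -> i0 (ld) no-port MEM/MEM
  cy1 -> i1&i2 (st/sll) 2-wide
  cy2 -> i3 (ld) no-port MEM/MEM
  cy3 -> i4 (st) no-port MEM/BR
  cy4 -> i5&i6 (beq/sub) 2-wide
  cy5 -> i7&i8 (st/and) 2-wide
  cy6 -> i9&i10 (blt/add) 2-wide
  cy7 -> i11 (add) RAW r4
  cy8 -> i12 (beq) tail

PAIRS = 4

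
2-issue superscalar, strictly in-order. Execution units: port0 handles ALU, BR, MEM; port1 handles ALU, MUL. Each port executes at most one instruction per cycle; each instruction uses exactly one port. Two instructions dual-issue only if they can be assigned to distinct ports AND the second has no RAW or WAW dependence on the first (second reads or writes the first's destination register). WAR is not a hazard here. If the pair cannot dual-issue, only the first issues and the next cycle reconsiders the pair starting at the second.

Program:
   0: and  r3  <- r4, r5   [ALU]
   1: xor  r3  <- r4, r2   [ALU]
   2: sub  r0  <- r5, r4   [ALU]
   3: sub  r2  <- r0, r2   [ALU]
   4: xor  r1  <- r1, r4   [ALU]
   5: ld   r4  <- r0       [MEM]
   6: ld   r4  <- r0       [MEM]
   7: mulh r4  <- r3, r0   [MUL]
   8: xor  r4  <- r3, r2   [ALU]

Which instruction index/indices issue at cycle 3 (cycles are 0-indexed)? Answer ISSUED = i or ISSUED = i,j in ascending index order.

0. and @i0  | WAW r3
1. xor/sub @i1+i2  | pair
2. sub/xor @i3+i4  | pair
3. ld @i5  | no-port MEM/MEM
4. ld @i6  | WAW r4
5. mulh @i7  | WAW r4
6. xor @i8  | tail

ISSUED = 5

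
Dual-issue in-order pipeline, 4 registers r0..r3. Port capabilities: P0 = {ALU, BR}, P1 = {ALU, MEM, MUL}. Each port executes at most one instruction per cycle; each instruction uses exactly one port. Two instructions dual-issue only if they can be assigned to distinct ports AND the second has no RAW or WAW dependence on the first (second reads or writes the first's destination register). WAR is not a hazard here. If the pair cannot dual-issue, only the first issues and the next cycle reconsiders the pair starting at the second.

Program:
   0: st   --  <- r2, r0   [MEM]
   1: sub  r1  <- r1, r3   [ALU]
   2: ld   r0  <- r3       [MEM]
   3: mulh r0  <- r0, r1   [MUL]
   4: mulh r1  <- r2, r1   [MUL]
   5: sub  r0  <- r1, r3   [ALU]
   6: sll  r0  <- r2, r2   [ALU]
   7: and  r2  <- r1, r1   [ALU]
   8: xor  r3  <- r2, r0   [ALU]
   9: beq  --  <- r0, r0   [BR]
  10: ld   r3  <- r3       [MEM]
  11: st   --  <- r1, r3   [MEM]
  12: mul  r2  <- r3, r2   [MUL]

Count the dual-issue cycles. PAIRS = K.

t=0 i0/i1:st.MEM/sub.ALU ; dual
t=1 i2:ld.MEM ; no-port MEM/MUL
t=2 i3:mulh.MUL ; no-port MUL/MUL
t=3 i4:mulh.MUL ; RAW r1
t=4 i5:sub.ALU ; WAW r0
t=5 i6/i7:sll.ALU/and.ALU ; dual
t=6 i8/i9:xor.ALU/beq.BR ; dual
t=7 i10:ld.MEM ; no-port MEM/MEM
t=8 i11:st.MEM ; no-port MEM/MUL
t=9 i12:mul.MUL ; tail

PAIRS = 3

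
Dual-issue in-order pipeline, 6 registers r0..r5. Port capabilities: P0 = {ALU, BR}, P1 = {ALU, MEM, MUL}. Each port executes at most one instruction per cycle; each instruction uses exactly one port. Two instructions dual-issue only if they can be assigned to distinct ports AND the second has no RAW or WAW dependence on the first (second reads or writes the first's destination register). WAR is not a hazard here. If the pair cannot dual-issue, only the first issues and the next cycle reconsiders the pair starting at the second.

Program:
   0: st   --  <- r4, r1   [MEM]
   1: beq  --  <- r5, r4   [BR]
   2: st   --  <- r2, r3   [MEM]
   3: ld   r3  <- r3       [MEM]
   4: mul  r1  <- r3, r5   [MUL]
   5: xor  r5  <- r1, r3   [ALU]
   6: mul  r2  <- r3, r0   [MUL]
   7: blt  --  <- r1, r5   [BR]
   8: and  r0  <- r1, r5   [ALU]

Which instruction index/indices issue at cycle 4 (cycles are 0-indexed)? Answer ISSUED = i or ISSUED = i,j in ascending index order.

  cy0 -> i0&i1 (st;beq) dual
  cy1 -> i2 (st) no-port MEM/MEM
  cy2 -> i3 (ld) no-port MEM/MUL
  cy3 -> i4 (mul) RAW r1
  cy4 -> i5&i6 (xor;mul) dual
  cy5 -> i7&i8 (blt;and) dual

ISSUED = 5,6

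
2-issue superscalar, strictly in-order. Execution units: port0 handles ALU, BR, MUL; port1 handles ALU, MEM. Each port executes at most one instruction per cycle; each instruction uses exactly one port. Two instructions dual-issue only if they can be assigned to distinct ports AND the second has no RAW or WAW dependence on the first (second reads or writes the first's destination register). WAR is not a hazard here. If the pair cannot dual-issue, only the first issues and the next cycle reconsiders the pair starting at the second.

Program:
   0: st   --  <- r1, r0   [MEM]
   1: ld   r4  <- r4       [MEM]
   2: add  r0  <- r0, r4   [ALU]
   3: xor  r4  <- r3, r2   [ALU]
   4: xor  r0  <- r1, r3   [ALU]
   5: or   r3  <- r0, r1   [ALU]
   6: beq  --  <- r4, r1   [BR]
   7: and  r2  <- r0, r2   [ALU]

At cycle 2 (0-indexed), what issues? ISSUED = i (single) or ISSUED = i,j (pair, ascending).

ISSUED = 2,3

  cy0 -> i0 (st) no-port MEM/MEM
  cy1 -> i1 (ld) RAW r4
  cy2 -> i2+i3 (add+xor) 2-wide
  cy3 -> i4 (xor) RAW r0
  cy4 -> i5+i6 (or+beq) 2-wide
  cy5 -> i7 (and) tail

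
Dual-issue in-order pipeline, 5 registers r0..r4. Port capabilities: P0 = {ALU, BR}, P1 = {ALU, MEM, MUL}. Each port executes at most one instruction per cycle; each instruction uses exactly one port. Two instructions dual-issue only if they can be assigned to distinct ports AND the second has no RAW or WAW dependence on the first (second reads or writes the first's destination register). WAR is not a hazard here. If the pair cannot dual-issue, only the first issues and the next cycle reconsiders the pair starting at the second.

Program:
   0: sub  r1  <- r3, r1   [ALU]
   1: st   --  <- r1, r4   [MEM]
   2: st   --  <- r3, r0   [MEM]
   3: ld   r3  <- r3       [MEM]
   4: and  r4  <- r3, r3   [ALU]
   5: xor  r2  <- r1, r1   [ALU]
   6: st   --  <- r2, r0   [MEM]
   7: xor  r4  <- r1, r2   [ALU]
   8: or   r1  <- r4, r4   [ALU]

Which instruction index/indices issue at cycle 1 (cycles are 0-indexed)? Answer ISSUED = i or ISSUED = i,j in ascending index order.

c0: i0 sub  RAW r1
c1: i1 st  no-port MEM/MEM
c2: i2 st  no-port MEM/MEM
c3: i3 ld  RAW r3
c4: i4/i5 and/xor  2-wide
c5: i6/i7 st/xor  2-wide
c6: i8 or  tail

ISSUED = 1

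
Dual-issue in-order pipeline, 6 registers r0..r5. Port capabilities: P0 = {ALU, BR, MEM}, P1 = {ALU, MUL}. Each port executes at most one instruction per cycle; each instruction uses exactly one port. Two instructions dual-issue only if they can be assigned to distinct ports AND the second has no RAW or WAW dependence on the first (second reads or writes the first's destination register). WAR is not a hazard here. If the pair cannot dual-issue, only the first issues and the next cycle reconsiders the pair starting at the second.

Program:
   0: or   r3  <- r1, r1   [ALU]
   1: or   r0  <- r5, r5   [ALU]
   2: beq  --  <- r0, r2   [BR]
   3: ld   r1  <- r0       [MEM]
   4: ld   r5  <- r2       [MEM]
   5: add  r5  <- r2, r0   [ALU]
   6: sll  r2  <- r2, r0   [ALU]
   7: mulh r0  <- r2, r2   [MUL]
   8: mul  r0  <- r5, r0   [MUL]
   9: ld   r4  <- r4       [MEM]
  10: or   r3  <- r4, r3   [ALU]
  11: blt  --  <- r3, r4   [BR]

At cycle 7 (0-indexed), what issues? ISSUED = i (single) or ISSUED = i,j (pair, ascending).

#0 head=0: or/or i0/i1 2-wide
#1 head=2: beq i2 no-port BR/MEM
#2 head=3: ld i3 no-port MEM/MEM
#3 head=4: ld i4 WAW r5
#4 head=5: add/sll i5/i6 2-wide
#5 head=7: mulh i7 no-port MUL/MUL
#6 head=8: mul/ld i8/i9 2-wide
#7 head=10: or i10 RAW r3
#8 head=11: blt i11 tail

ISSUED = 10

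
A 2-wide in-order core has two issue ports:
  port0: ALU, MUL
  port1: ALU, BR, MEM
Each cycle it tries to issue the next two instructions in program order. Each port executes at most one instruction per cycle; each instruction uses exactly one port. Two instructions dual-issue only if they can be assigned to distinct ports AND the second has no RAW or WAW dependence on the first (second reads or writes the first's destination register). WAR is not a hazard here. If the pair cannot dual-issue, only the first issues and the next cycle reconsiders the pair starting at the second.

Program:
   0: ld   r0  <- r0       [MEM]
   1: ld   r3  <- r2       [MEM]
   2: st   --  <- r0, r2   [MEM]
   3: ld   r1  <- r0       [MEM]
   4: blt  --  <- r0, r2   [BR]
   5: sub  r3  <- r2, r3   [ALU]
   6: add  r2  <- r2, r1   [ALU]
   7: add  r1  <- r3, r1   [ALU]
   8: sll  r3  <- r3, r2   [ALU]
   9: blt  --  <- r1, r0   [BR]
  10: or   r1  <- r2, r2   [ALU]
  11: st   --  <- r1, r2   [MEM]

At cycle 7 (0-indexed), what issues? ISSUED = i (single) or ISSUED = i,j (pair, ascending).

ISSUED = 10

t=0 i0:ld ; no-port MEM/MEM
t=1 i1:ld ; no-port MEM/MEM
t=2 i2:st ; no-port MEM/MEM
t=3 i3:ld ; no-port MEM/BR
t=4 i4/i5:blt sub ; dual
t=5 i6/i7:add add ; dual
t=6 i8/i9:sll blt ; dual
t=7 i10:or ; RAW r1
t=8 i11:st ; tail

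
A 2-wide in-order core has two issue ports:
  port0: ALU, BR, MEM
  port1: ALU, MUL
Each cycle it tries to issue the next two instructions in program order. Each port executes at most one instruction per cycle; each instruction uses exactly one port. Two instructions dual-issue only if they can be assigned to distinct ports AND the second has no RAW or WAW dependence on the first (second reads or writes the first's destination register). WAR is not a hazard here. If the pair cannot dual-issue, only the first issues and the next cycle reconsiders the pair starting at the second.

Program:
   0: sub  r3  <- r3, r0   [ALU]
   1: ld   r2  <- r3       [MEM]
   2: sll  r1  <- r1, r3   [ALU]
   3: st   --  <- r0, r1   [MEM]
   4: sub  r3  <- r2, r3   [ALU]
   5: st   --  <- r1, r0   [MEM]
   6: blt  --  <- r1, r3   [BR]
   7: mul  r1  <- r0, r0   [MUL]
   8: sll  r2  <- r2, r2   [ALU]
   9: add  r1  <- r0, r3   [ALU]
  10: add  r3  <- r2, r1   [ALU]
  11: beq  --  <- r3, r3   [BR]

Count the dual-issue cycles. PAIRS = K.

c0: i0 sub.ALU  RAW r3
c1: i1/i2 ld.MEM/sll.ALU  dual
c2: i3/i4 st.MEM/sub.ALU  dual
c3: i5 st.MEM  no-port MEM/BR
c4: i6/i7 blt.BR/mul.MUL  dual
c5: i8/i9 sll.ALU/add.ALU  dual
c6: i10 add.ALU  RAW r3
c7: i11 beq.BR  tail

PAIRS = 4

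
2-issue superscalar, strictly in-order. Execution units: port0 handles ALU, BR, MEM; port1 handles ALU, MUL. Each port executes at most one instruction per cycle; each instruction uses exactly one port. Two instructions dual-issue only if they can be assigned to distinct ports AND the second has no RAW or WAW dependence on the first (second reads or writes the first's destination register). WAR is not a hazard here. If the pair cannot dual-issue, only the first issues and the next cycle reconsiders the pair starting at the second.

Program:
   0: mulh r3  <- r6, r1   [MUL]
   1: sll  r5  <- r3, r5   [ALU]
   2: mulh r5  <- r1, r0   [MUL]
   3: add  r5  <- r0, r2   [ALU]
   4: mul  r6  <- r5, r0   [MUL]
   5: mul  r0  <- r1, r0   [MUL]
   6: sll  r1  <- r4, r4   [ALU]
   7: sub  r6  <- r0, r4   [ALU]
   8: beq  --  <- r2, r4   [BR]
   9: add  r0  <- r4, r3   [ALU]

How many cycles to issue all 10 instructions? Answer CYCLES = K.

CYCLES = 8

0. mulh @i0  | RAW r3
1. sll @i1  | WAW r5
2. mulh @i2  | WAW r5
3. add @i3  | RAW r5
4. mul @i4  | no-port MUL/MUL
5. mul sll @i5+i6  | 2-wide
6. sub beq @i7+i8  | 2-wide
7. add @i9  | tail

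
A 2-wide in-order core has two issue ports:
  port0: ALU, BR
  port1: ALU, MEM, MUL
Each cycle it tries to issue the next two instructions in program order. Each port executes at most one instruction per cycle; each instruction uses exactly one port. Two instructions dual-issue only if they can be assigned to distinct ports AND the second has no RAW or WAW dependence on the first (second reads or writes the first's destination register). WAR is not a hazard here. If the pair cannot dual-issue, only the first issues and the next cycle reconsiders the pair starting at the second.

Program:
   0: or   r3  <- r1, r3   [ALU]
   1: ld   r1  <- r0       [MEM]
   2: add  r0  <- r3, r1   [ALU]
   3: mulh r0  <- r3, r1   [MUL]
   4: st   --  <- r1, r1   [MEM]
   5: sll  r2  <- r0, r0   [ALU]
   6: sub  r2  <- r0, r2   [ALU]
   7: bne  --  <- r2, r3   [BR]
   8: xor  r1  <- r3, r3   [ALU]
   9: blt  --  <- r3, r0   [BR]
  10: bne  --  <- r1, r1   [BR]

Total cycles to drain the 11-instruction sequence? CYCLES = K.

[0] i0,i1  or.ALU/ld.MEM  -- dual
[1] i2  add.ALU  -- WAW r0
[2] i3  mulh.MUL  -- no-port MUL/MEM
[3] i4,i5  st.MEM/sll.ALU  -- dual
[4] i6  sub.ALU  -- RAW r2
[5] i7,i8  bne.BR/xor.ALU  -- dual
[6] i9  blt.BR  -- no-port BR/BR
[7] i10  bne.BR  -- tail

CYCLES = 8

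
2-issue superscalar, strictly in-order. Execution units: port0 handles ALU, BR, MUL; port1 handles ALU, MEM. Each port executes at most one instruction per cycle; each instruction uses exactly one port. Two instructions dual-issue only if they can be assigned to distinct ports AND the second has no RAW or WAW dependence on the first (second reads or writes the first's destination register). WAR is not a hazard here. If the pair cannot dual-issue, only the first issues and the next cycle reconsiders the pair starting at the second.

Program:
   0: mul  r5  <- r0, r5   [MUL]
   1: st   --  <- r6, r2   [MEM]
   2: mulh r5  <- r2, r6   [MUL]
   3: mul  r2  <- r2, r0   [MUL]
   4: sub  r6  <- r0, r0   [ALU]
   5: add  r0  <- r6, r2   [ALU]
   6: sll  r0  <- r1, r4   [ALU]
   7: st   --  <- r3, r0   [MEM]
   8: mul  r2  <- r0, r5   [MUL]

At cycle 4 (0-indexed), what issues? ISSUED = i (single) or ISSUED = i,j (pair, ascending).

ISSUED = 6

c0: i0/i1 mul.MUL st.MEM  pair
c1: i2 mulh.MUL  no-port MUL/MUL
c2: i3/i4 mul.MUL sub.ALU  pair
c3: i5 add.ALU  WAW r0
c4: i6 sll.ALU  RAW r0
c5: i7/i8 st.MEM mul.MUL  pair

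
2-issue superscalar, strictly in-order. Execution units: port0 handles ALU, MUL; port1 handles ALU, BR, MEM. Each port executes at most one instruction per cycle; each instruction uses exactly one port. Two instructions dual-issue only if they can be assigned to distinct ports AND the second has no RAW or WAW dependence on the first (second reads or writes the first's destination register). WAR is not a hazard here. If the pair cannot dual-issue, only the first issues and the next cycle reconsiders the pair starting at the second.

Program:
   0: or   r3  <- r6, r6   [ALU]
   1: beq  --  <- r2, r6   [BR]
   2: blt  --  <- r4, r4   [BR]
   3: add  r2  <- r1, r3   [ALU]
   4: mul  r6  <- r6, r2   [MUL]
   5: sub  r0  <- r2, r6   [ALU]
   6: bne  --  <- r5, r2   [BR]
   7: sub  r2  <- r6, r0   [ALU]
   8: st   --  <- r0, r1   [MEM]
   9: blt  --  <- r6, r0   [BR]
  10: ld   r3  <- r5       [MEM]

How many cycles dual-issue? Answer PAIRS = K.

  cy0 -> i0&i1 (or.ALU;beq.BR) dual
  cy1 -> i2&i3 (blt.BR;add.ALU) dual
  cy2 -> i4 (mul.MUL) RAW r6
  cy3 -> i5&i6 (sub.ALU;bne.BR) dual
  cy4 -> i7&i8 (sub.ALU;st.MEM) dual
  cy5 -> i9 (blt.BR) no-port BR/MEM
  cy6 -> i10 (ld.MEM) tail

PAIRS = 4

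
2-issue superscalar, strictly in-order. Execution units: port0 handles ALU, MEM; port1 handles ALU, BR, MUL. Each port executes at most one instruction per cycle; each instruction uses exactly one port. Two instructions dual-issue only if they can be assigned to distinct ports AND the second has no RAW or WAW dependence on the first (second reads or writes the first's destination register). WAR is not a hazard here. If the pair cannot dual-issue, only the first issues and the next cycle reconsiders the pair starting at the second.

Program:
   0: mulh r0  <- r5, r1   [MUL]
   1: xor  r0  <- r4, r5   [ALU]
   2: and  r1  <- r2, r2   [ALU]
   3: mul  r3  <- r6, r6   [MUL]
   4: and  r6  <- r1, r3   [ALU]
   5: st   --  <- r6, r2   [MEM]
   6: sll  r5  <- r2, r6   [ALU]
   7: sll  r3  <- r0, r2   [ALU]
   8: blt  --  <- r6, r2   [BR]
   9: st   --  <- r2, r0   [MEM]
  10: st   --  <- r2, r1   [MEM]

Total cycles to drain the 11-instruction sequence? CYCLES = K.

#0 head=0: mulh i0 WAW r0
#1 head=1: xor;and i1,i2 pair
#2 head=3: mul i3 RAW r3
#3 head=4: and i4 RAW r6
#4 head=5: st;sll i5,i6 pair
#5 head=7: sll;blt i7,i8 pair
#6 head=9: st i9 no-port MEM/MEM
#7 head=10: st i10 tail

CYCLES = 8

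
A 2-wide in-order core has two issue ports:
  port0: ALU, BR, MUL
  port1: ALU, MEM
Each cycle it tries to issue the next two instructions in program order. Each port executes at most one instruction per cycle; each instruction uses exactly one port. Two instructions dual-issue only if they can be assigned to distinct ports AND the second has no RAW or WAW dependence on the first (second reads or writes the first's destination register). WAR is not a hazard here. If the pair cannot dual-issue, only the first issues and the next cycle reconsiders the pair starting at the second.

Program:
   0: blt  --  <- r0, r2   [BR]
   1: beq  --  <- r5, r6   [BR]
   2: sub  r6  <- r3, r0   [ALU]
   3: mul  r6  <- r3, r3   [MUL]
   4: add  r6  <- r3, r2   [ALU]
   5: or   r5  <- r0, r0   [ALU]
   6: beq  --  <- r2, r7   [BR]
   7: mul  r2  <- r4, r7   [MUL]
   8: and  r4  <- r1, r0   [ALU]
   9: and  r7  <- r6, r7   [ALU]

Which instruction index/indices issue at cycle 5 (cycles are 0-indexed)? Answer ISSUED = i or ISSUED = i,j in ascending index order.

c0: i0 blt.BR  no-port BR/BR
c1: i1/i2 beq.BR;sub.ALU  2-wide
c2: i3 mul.MUL  WAW r6
c3: i4/i5 add.ALU;or.ALU  2-wide
c4: i6 beq.BR  no-port BR/MUL
c5: i7/i8 mul.MUL;and.ALU  2-wide
c6: i9 and.ALU  tail

ISSUED = 7,8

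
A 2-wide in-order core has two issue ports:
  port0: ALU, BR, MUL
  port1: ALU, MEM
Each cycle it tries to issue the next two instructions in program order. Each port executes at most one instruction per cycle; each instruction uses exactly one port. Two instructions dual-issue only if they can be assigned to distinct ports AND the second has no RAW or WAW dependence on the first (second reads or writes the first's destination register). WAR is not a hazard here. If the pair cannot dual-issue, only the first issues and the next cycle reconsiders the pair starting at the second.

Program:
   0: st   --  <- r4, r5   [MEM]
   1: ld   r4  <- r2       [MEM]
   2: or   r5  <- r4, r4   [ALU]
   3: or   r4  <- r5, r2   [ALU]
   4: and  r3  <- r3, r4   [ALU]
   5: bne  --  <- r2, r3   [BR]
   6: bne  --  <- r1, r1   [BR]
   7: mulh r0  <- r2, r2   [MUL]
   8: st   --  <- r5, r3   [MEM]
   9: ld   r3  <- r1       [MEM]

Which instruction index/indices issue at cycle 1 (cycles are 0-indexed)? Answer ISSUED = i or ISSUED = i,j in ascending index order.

ISSUED = 1

[0] i0  st  -- no-port MEM/MEM
[1] i1  ld  -- RAW r4
[2] i2  or  -- RAW r5
[3] i3  or  -- RAW r4
[4] i4  and  -- RAW r3
[5] i5  bne  -- no-port BR/BR
[6] i6  bne  -- no-port BR/MUL
[7] i7/i8  mulh st  -- pair
[8] i9  ld  -- tail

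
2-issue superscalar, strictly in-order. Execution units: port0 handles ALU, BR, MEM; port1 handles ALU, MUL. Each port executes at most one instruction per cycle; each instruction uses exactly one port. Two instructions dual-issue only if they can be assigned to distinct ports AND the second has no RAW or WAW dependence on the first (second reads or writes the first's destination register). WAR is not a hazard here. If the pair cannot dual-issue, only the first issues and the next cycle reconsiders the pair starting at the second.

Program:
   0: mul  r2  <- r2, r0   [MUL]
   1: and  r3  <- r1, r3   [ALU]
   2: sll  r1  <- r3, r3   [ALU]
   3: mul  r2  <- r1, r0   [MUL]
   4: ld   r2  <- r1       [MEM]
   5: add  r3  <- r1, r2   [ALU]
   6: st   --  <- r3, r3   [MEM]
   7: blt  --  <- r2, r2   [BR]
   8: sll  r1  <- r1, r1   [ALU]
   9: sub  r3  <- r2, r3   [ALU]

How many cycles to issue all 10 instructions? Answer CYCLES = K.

CYCLES = 8

0. mul.MUL;and.ALU @i0+i1  | 2-wide
1. sll.ALU @i2  | RAW r1
2. mul.MUL @i3  | WAW r2
3. ld.MEM @i4  | RAW r2
4. add.ALU @i5  | RAW r3
5. st.MEM @i6  | no-port MEM/BR
6. blt.BR;sll.ALU @i7+i8  | 2-wide
7. sub.ALU @i9  | tail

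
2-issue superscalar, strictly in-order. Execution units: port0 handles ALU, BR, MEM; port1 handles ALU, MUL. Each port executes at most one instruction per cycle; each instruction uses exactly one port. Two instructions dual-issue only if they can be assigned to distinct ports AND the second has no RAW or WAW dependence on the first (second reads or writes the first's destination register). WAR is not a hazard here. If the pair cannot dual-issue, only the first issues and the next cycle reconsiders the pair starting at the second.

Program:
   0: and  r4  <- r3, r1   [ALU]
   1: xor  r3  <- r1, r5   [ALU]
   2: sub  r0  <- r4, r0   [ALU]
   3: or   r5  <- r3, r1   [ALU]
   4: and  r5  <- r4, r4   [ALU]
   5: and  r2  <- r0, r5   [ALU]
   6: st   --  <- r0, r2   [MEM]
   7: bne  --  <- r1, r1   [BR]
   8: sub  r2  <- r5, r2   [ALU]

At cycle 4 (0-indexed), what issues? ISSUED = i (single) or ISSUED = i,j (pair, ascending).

t=0 i0&i1:and/xor ; 2-wide
t=1 i2&i3:sub/or ; 2-wide
t=2 i4:and ; RAW r5
t=3 i5:and ; RAW r2
t=4 i6:st ; no-port MEM/BR
t=5 i7&i8:bne/sub ; 2-wide

ISSUED = 6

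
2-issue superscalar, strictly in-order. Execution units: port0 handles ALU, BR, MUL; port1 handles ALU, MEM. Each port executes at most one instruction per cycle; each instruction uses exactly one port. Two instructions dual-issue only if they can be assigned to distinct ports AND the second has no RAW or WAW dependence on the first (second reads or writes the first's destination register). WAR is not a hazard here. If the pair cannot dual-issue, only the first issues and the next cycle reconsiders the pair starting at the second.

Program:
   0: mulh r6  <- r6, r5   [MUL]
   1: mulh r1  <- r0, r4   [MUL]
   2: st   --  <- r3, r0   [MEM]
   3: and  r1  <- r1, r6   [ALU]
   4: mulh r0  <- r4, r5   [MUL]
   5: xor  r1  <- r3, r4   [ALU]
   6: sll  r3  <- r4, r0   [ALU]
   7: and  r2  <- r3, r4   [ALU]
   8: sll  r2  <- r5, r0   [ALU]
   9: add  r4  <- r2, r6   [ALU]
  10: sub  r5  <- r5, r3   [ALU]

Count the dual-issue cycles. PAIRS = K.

PAIRS = 4

#0 head=0: mulh.MUL i0 no-port MUL/MUL
#1 head=1: mulh.MUL+st.MEM i1/i2 dual
#2 head=3: and.ALU+mulh.MUL i3/i4 dual
#3 head=5: xor.ALU+sll.ALU i5/i6 dual
#4 head=7: and.ALU i7 WAW r2
#5 head=8: sll.ALU i8 RAW r2
#6 head=9: add.ALU+sub.ALU i9/i10 dual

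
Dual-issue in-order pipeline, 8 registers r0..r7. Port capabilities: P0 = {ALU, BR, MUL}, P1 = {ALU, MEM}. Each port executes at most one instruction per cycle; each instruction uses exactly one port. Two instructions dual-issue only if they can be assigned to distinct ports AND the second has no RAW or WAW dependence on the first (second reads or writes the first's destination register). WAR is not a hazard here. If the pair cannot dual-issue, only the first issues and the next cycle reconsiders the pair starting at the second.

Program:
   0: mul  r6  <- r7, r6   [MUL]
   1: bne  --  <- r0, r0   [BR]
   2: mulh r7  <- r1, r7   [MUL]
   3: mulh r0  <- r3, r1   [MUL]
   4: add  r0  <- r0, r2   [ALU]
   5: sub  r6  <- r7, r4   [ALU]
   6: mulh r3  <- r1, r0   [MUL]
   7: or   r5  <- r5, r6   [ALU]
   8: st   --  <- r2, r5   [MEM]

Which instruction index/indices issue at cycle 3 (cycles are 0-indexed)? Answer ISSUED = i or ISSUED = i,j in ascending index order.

0. mul @i0  | no-port MUL/BR
1. bne @i1  | no-port BR/MUL
2. mulh @i2  | no-port MUL/MUL
3. mulh @i3  | RAW+WAW r0
4. add/sub @i4,i5  | dual
5. mulh/or @i6,i7  | dual
6. st @i8  | tail

ISSUED = 3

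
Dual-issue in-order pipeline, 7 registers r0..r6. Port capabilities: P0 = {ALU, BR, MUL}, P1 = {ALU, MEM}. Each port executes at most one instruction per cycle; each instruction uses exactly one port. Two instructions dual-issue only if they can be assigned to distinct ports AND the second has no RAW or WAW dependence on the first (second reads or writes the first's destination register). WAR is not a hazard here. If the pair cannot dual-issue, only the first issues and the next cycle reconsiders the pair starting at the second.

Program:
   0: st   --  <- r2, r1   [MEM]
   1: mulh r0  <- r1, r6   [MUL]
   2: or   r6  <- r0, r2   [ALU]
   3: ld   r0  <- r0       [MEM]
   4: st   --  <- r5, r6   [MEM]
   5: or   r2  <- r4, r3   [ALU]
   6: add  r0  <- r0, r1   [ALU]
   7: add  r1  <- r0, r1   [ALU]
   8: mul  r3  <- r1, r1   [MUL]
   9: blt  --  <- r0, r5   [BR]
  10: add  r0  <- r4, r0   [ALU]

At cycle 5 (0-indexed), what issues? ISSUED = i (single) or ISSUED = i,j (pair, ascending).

c0: i0&i1 st;mulh  pair
c1: i2&i3 or;ld  pair
c2: i4&i5 st;or  pair
c3: i6 add  RAW r0
c4: i7 add  RAW r1
c5: i8 mul  no-port MUL/BR
c6: i9&i10 blt;add  pair

ISSUED = 8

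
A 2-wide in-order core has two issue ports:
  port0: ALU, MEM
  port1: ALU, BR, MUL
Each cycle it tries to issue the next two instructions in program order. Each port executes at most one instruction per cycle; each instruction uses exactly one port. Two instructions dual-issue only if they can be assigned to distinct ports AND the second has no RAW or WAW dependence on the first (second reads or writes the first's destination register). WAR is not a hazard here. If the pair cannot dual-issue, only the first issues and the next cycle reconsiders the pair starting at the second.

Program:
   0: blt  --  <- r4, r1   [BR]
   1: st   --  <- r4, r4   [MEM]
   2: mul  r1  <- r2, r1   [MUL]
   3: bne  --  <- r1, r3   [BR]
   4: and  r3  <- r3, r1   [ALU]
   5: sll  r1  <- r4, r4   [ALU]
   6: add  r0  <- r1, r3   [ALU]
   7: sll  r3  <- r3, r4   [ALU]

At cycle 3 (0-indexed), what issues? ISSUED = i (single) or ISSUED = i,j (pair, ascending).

ISSUED = 5

[0] i0+i1  blt+st  -- 2-wide
[1] i2  mul  -- no-port MUL/BR
[2] i3+i4  bne+and  -- 2-wide
[3] i5  sll  -- RAW r1
[4] i6+i7  add+sll  -- 2-wide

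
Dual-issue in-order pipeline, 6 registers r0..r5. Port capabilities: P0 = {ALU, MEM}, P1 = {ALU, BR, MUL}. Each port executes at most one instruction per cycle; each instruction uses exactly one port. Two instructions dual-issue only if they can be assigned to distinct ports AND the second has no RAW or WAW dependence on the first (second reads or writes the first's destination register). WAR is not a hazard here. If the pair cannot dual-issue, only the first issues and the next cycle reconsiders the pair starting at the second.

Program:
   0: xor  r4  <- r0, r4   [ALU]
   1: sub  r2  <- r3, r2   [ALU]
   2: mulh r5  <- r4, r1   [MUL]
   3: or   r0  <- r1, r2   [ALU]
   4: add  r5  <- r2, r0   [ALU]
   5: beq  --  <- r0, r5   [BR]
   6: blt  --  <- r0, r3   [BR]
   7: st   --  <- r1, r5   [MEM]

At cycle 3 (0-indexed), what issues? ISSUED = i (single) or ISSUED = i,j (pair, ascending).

ISSUED = 5

#0 head=0: xor.ALU sub.ALU i0/i1 2-wide
#1 head=2: mulh.MUL or.ALU i2/i3 2-wide
#2 head=4: add.ALU i4 RAW r5
#3 head=5: beq.BR i5 no-port BR/BR
#4 head=6: blt.BR st.MEM i6/i7 2-wide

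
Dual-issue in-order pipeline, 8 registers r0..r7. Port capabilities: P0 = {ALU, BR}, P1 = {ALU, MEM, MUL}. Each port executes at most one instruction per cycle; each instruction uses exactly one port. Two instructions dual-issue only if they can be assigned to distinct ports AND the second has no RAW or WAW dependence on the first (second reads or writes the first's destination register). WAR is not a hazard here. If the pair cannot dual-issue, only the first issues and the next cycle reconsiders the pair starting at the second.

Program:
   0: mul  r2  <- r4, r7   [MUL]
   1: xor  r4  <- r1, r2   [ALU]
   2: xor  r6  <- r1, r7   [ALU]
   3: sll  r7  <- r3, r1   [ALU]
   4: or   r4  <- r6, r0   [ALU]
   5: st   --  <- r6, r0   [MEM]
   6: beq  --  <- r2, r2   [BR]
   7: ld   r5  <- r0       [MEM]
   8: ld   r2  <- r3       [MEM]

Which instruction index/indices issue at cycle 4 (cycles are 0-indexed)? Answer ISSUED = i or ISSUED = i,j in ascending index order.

ISSUED = 7

[0] i0  mul.MUL  -- RAW r2
[1] i1,i2  xor.ALU xor.ALU  -- 2-wide
[2] i3,i4  sll.ALU or.ALU  -- 2-wide
[3] i5,i6  st.MEM beq.BR  -- 2-wide
[4] i7  ld.MEM  -- no-port MEM/MEM
[5] i8  ld.MEM  -- tail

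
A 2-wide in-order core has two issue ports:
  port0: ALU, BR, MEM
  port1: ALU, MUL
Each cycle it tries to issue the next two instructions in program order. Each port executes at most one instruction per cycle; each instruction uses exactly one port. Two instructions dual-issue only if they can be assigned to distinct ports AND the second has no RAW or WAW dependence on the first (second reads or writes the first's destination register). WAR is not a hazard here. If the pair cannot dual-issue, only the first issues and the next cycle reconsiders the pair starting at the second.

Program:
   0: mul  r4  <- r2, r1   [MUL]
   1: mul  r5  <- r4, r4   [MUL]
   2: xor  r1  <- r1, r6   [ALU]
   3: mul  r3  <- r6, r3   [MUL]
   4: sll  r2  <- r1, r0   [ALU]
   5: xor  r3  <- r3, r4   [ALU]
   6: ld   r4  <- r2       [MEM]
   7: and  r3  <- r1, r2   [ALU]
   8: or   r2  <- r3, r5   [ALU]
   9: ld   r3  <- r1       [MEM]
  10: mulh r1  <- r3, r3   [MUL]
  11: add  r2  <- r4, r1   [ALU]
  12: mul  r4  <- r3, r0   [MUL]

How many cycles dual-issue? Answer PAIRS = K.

PAIRS = 5

0. mul.MUL @i0  | no-port MUL/MUL
1. mul.MUL/xor.ALU @i1,i2  | pair
2. mul.MUL/sll.ALU @i3,i4  | pair
3. xor.ALU/ld.MEM @i5,i6  | pair
4. and.ALU @i7  | RAW r3
5. or.ALU/ld.MEM @i8,i9  | pair
6. mulh.MUL @i10  | RAW r1
7. add.ALU/mul.MUL @i11,i12  | pair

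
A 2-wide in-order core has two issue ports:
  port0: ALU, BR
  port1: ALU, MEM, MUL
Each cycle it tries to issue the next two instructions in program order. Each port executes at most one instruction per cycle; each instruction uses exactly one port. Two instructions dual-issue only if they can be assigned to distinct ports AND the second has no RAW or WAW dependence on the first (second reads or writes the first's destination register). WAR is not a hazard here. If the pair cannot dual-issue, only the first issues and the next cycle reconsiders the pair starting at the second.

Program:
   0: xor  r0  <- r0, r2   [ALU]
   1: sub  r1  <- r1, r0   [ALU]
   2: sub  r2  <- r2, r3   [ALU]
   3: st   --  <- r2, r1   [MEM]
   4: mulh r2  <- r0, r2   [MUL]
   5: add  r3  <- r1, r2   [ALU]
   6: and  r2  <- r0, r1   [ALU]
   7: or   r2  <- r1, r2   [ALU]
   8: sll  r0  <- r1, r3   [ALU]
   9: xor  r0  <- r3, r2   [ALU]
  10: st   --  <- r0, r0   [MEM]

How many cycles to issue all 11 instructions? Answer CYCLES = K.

CYCLES = 8

t=0 i0:xor.ALU ; RAW r0
t=1 i1&i2:sub.ALU+sub.ALU ; pair
t=2 i3:st.MEM ; no-port MEM/MUL
t=3 i4:mulh.MUL ; RAW r2
t=4 i5&i6:add.ALU+and.ALU ; pair
t=5 i7&i8:or.ALU+sll.ALU ; pair
t=6 i9:xor.ALU ; RAW r0
t=7 i10:st.MEM ; tail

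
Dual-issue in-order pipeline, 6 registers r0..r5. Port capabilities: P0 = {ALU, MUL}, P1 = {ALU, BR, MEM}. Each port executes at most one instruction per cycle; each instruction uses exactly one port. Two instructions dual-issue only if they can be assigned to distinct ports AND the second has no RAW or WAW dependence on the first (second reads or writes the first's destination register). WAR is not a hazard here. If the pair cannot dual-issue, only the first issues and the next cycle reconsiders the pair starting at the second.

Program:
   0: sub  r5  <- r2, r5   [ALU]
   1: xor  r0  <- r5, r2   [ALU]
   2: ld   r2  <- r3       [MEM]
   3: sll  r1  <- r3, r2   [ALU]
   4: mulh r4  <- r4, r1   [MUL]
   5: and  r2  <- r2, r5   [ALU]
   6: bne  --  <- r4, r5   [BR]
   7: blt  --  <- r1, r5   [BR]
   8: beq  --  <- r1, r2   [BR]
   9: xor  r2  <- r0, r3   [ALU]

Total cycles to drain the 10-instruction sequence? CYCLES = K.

CYCLES = 7

#0 head=0: sub.ALU i0 RAW r5
#1 head=1: xor.ALU/ld.MEM i1/i2 2-wide
#2 head=3: sll.ALU i3 RAW r1
#3 head=4: mulh.MUL/and.ALU i4/i5 2-wide
#4 head=6: bne.BR i6 no-port BR/BR
#5 head=7: blt.BR i7 no-port BR/BR
#6 head=8: beq.BR/xor.ALU i8/i9 2-wide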